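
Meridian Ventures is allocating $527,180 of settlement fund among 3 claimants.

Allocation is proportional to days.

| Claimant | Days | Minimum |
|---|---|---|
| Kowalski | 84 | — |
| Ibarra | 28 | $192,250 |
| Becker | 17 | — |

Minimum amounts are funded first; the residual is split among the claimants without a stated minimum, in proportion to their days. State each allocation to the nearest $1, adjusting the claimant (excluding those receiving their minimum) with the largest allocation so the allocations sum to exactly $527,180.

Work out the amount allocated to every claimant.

Minimums first: Ibarra $192,250. Remaining pool $334,930.
Remaining pool split over remaining days 101: Kowalski 278,555.64 → $278,556; Becker 56,374.36 → $56,374.

Kowalski: $278,556 | Ibarra: $192,250 | Becker: $56,374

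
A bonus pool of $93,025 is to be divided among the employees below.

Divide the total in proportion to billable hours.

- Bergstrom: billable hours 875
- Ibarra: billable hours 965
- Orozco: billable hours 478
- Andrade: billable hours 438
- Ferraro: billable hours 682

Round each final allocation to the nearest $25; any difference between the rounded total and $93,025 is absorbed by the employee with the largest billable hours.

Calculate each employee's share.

Bergstrom: $23,675 | Ibarra: $26,125 | Orozco: $12,925 | Andrade: $11,850 | Ferraro: $18,450

Billable hours total: 875 + 965 + 478 + 438 + 682 = 3,438.
Unrounded shares: Bergstrom 23,675.65; Ibarra 26,110.86; Orozco 12,933.67; Andrade 11,851.35; Ferraro 18,453.48.
At nearest $25: Bergstrom $23,675; Ibarra $26,100; Orozco $12,925; Andrade $11,850; Ferraro $18,450. Sum = $93,000.
Difference $93,025 − $93,000 = +$25 applied to largest billable hours (Ibarra): Ibarra becomes $26,125.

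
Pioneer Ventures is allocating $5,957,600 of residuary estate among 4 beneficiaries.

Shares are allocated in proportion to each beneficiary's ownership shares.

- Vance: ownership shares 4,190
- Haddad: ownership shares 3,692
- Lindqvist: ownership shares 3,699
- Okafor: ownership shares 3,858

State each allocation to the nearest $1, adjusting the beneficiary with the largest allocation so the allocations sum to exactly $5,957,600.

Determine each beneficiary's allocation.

Combined ownership shares = 15,439.
Raw shares: Vance 4,190/15,439 × $5,957,600 = 1,616,836.84; Haddad 3,692/15,439 × $5,957,600 = 1,424,668.64; Lindqvist 3,699/15,439 × $5,957,600 = 1,427,369.80; Okafor 3,858/15,439 × $5,957,600 = 1,488,724.71.
After rounding ($1): Vance $1,616,837; Haddad $1,424,669; Lindqvist $1,427,370; Okafor $1,488,725. Sum = $5,957,601.
Difference $5,957,600 − $5,957,601 = −$1 applied to largest allocation (Vance): Vance becomes $1,616,836.

Vance: $1,616,836 · Haddad: $1,424,669 · Lindqvist: $1,427,370 · Okafor: $1,488,725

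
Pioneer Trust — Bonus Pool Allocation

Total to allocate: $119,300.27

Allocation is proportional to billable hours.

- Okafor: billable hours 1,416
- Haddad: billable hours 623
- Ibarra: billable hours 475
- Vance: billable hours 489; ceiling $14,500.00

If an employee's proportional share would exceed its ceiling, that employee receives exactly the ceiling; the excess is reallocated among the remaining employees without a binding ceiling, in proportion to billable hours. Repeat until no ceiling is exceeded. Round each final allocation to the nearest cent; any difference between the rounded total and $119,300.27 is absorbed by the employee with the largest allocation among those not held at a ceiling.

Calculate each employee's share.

Okafor: $59,028.32 | Haddad: $25,970.79 | Ibarra: $19,801.16 | Vance: $14,500.00

Total billable hours = 3,003.
Unconstrained shares: Okafor 56,253.4740; Haddad 24,749.9395; Ibarra 18,870.3391; Vance 19,426.5175.
Capped: Vance ($14,500.00); balance $104,800.27 reallocated over remaining billable hours 2,514.
Redistributed shares: Okafor 59,028.3144 → $59,028.31; Haddad 25,970.7909 → $25,970.79; Ibarra 19,801.1648 → $19,801.16.
Rounding difference +$0.01 applied to Okafor → $59,028.32.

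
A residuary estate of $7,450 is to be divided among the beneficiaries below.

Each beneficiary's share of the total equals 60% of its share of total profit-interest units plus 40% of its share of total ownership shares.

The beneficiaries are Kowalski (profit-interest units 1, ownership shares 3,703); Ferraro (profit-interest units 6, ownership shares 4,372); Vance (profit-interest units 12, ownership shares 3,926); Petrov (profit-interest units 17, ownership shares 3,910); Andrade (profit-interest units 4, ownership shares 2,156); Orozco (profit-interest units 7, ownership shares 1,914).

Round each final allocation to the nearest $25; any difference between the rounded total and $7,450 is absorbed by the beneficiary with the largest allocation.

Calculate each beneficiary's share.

Profit-interest units total 47; ownership shares total 19,981.
Combined weights (60% profit-interest units + 40% ownership shares): Kowalski 0.0869; Ferraro 0.1641; Vance 0.2318; Petrov 0.2953; Andrade 0.0942; Orozco 0.1277.
Proportional shares: Kowalski 647.38; Ferraro 1,222.69; Vance 1,726.81; Petrov 2,199.95; Andrade 701.98; Orozco 951.20.
At nearest $25: Kowalski $650; Ferraro $1,225; Vance $1,725; Petrov $2,200; Andrade $700; Orozco $950. Sum = $7,450.
No rounding difference to absorb.

Kowalski: $650; Ferraro: $1,225; Vance: $1,725; Petrov: $2,200; Andrade: $700; Orozco: $950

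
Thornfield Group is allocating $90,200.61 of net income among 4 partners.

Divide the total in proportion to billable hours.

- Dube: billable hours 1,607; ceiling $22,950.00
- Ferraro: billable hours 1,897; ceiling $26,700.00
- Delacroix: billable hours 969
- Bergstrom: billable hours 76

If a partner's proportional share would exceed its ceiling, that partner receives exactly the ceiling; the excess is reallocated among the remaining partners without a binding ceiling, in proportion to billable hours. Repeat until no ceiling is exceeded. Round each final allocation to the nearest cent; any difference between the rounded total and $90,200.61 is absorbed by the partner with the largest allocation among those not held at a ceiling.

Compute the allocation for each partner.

Combined billable hours = 4,549.
Proportional shares (ignoring caps): Dube 31,864.6692; Ferraro 37,614.9829; Delacroix 19,213.9791; Bergstrom 1,506.9788.
Held at cap: Dube ($22,950.00), Ferraro ($26,700.00); residual $40,550.61 reallocated over remaining billable hours 1,045.
Shares after redistribution: Delacroix 37,601.4747 → $37,601.47; Bergstrom 2,949.1353 → $2,949.14.

Dube: $22,950.00 · Ferraro: $26,700.00 · Delacroix: $37,601.47 · Bergstrom: $2,949.14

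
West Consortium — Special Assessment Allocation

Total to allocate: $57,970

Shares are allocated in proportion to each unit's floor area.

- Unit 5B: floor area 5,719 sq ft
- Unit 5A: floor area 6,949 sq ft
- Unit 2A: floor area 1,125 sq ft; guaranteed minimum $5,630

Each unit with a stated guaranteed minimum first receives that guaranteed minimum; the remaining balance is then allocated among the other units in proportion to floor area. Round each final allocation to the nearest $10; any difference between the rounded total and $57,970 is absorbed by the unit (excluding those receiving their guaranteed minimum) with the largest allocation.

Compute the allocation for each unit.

Unit 5B: $23,630; Unit 5A: $28,710; Unit 2A: $5,630

Minimums first: Unit 2A $5,630. Residual $52,340.
Residual split over remaining floor area 12,668: Unit 5B 23,629.02 → $23,630; Unit 5A 28,710.98 → $28,710.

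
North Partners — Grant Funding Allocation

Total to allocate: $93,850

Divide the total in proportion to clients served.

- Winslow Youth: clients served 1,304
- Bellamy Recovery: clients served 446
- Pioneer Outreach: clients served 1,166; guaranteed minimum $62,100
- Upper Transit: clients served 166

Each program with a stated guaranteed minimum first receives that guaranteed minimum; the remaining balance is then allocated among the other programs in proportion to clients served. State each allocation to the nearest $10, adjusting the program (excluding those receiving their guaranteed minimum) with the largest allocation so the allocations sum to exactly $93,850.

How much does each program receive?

Fund the minimums — Pioneer Outreach $62,100. Balance $31,750.
Balance split over remaining clients served 1,916: Winslow Youth 21,608.56 → $21,610; Bellamy Recovery 7,390.66 → $7,390; Upper Transit 2,750.78 → $2,750.

Winslow Youth: $21,610 · Bellamy Recovery: $7,390 · Pioneer Outreach: $62,100 · Upper Transit: $2,750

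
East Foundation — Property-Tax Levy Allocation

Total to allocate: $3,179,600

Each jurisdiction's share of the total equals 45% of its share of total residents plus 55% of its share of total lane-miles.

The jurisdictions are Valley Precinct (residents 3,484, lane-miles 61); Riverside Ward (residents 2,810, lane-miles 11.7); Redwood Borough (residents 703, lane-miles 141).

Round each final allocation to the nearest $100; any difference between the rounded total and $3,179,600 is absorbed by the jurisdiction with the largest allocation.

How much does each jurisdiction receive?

Valley Precinct: $1,211,600 | Riverside Ward: $670,400 | Redwood Borough: $1,297,600

Residents total 6,997; lane-miles total 213.7.
Composite weights (45% residents + 55% lane-miles): Valley Precinct 0.3811; Riverside Ward 0.2108; Redwood Borough 0.4081.
Pro-rata amounts: Valley Precinct 1,211,628.70; Riverside Ward 670,363.38; Redwood Borough 1,297,607.92.
At nearest $100: Valley Precinct $1,211,600; Riverside Ward $670,400; Redwood Borough $1,297,600. Sum = $3,179,600.
No rounding difference to absorb.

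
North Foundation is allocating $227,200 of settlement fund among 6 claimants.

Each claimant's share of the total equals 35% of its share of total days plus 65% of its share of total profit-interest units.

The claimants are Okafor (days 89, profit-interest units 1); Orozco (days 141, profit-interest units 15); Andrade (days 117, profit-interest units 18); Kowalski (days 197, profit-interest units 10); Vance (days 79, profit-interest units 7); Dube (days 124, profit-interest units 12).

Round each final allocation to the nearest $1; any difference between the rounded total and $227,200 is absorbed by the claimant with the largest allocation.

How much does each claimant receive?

Okafor: $11,818 · Orozco: $50,172 · Andrade: $54,649 · Kowalski: $44,412 · Vance: $24,819 · Dube: $41,330

Totals — days 747, profit-interest units 63.
Blended shares (35% days + 65% profit-interest units): Okafor 0.0520; Orozco 0.2208; Andrade 0.2405; Kowalski 0.1955; Vance 0.1092; Dube 0.1819.
Unrounded shares: Okafor 11,818.40; Orozco 50,171.70; Andrade 54,649.23; Kowalski 44,412.41; Vance 24,818.63; Dube 41,329.63.
Rounded to nearest $1: Okafor $11,818; Orozco $50,172; Andrade $54,649; Kowalski $44,412; Vance $24,819; Dube $41,330. Sum = $227,200.
Sum already equals the total — no adjustment.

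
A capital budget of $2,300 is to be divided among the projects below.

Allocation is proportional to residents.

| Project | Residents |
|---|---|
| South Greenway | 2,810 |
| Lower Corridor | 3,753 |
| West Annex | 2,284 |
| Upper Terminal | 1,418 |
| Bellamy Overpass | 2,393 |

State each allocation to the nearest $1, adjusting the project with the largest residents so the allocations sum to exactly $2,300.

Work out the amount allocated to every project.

Sum of residents: 2,810 + 3,753 + 2,284 + 1,418 + 2,393 = 12,658.
Proportional shares: South Greenway 510.59; Lower Corridor 681.93; West Annex 415.01; Upper Terminal 257.66; Bellamy Overpass 434.82.
At nearest $1: South Greenway $511; Lower Corridor $682; West Annex $415; Upper Terminal $258; Bellamy Overpass $435. Sum = $2,301.
Difference $2,300 − $2,301 = −$1 applied to largest residents (Lower Corridor): Lower Corridor becomes $681.

South Greenway: $511 | Lower Corridor: $681 | West Annex: $415 | Upper Terminal: $258 | Bellamy Overpass: $435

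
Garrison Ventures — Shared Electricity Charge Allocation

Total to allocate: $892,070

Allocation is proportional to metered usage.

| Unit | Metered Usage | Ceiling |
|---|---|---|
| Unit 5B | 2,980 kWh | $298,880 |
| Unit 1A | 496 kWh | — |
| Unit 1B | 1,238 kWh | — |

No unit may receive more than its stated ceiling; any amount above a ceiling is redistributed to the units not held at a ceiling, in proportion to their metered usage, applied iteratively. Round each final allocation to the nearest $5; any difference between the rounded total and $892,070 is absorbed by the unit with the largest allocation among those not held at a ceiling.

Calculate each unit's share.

Unit 5B: $298,880 | Unit 1A: $169,680 | Unit 1B: $423,510

Combined metered usage = 4,714.
Unconstrained shares: Unit 5B 563,930.55; Unit 1A 93,862.27; Unit 1B 234,277.19.
Held at cap: Unit 5B ($298,880); balance $593,190 reallocated over remaining metered usage 1,734.
Remaining shares: Unit 1A 169,678.34 → $169,680; Unit 1B 423,511.66 → $423,510.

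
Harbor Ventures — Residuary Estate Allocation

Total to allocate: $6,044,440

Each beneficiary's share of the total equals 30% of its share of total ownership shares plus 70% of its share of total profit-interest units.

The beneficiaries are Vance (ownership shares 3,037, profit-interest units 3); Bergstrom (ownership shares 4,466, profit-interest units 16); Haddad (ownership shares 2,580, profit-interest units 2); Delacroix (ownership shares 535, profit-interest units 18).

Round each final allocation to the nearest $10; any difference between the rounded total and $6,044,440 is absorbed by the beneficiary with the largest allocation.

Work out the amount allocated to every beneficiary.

Vance: $844,130; Bergstrom: $2,498,530; Haddad: $657,590; Delacroix: $2,044,190

Totals — ownership shares 10,618, profit-interest units 39.
Combined weights (30% ownership shares + 70% profit-interest units): Vance 0.1397; Bergstrom 0.4134; Haddad 0.1088; Delacroix 0.3382.
Unrounded shares: Vance 844,125.83; Bergstrom 2,498,538.44; Haddad 657,589.86; Delacroix 2,044,185.87.
Rounded to nearest $10: Vance $844,130; Bergstrom $2,498,540; Haddad $657,590; Delacroix $2,044,190. Sum = $6,044,450.
Difference $6,044,440 − $6,044,450 = −$10 applied to largest allocation (Bergstrom): Bergstrom becomes $2,498,530.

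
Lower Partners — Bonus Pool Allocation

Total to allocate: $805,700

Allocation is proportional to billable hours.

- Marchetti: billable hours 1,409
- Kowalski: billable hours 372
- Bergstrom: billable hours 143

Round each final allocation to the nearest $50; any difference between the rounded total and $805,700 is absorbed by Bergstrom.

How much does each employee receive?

Total billable hours = 1,924.
Raw shares: Marchetti 1,409/1,924 × $805,700 = 590,037.06; Kowalski 372/1,924 × $805,700 = 155,779.83; Bergstrom 143/1,924 × $805,700 = 59,883.11.
After rounding ($50): Marchetti $590,050; Kowalski $155,800; Bergstrom $59,900. Sum = $805,750.
Difference $805,700 − $805,750 = −$50 applied to Bergstrom: Bergstrom becomes $59,850.

Marchetti: $590,050 · Kowalski: $155,800 · Bergstrom: $59,850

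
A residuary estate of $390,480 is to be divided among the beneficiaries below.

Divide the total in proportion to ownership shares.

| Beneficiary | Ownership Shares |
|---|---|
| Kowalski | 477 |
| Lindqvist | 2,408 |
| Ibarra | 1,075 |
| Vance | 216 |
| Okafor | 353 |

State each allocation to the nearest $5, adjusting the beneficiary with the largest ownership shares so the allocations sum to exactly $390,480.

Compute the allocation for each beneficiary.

Ownership shares total: 477 + 2,408 + 1,075 + 216 + 353 = 4,529.
Unrounded shares: Kowalski 41,125.85; Lindqvist 207,612.24; Ibarra 92,684.04; Vance 18,623.02; Okafor 30,434.85.
After rounding ($5): Kowalski $41,125; Lindqvist $207,610; Ibarra $92,685; Vance $18,625; Okafor $30,435. Sum = $390,480.
Rounded total matches; no reconciliation needed.

Kowalski: $41,125 | Lindqvist: $207,610 | Ibarra: $92,685 | Vance: $18,625 | Okafor: $30,435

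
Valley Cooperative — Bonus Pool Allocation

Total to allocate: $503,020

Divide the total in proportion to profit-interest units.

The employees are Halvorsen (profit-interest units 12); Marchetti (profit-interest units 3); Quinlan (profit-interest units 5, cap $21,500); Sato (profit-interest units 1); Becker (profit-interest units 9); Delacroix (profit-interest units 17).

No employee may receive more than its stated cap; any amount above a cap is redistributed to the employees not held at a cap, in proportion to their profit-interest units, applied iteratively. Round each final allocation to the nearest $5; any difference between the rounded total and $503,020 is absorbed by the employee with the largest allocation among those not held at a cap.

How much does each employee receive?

Halvorsen: $137,575 · Marchetti: $34,395 · Quinlan: $21,500 · Sato: $11,465 · Becker: $103,185 · Delacroix: $194,900

Sum of profit-interest units: 47.
Pro-rata shares before constraints: Halvorsen 128,430.64; Marchetti 32,107.66; Quinlan 53,512.77; Sato 10,702.55; Becker 96,322.98; Delacroix 181,943.40.
Capped: Quinlan ($21,500); remaining pool $481,520 reallocated over remaining profit-interest units 42.
Shares after redistribution: Halvorsen 137,577.14 → $137,575; Marchetti 34,394.29 → $34,395; Sato 11,464.76 → $11,465; Becker 103,182.86 → $103,185; Delacroix 194,900.95 → $194,900.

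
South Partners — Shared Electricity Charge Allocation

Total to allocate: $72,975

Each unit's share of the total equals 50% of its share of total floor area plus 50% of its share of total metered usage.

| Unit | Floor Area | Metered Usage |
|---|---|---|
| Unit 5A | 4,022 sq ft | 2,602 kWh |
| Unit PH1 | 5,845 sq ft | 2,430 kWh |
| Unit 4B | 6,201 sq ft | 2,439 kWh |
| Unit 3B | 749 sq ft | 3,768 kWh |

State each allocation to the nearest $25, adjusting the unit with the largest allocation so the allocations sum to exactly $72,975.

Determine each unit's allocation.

Floor area total 16,817; metered usage total 11,239.
Blended shares (50% floor area + 50% metered usage): Unit 5A 0.2353; Unit PH1 0.2819; Unit 4B 0.2929; Unit 3B 0.1899.
Proportional shares: Unit 5A 17,173.86; Unit PH1 20,570.79; Unit 4B 21,372.41; Unit 3B 13,857.93.
At nearest $25: Unit 5A $17,175; Unit PH1 $20,575; Unit 4B $21,375; Unit 3B $13,850. Sum = $72,975.
Sum already equals the total — no adjustment.

Unit 5A: $17,175 · Unit PH1: $20,575 · Unit 4B: $21,375 · Unit 3B: $13,850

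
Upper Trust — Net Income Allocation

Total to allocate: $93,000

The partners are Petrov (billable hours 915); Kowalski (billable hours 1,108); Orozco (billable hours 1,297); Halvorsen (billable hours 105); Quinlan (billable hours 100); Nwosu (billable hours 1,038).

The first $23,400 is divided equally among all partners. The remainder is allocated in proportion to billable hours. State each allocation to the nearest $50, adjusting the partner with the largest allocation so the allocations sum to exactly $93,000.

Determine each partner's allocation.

First tranche $23,400 split equally: $3,900 each.
Remainder $69,600 by billable hours (total 4,563): Petrov 13,956.61 → $13,950; Kowalski 16,900.46 → $16,900; Orozco 19,783.30 → $19,800; Halvorsen 1,601.58 → $1,600; Quinlan 1,525.31 → $1,550; Nwosu 15,832.74 → $15,850.
Rounding difference −$50 on remainder applied to Orozco.
Totals: Petrov $3,900 + $13,950 = $17,850; Kowalski $3,900 + $16,900 = $20,800; Orozco $3,900 + $19,750 = $23,650; Halvorsen $3,900 + $1,600 = $5,500; Quinlan $3,900 + $1,550 = $5,450; Nwosu $3,900 + $15,850 = $19,750.

Petrov: $17,850 | Kowalski: $20,800 | Orozco: $23,650 | Halvorsen: $5,500 | Quinlan: $5,450 | Nwosu: $19,750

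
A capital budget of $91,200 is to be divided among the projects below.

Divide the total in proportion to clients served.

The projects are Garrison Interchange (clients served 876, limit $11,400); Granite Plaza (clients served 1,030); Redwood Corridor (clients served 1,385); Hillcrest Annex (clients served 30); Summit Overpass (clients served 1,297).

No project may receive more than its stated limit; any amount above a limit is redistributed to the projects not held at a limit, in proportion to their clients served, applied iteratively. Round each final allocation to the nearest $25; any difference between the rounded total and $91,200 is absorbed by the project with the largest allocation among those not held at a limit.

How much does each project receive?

Total clients served = 4,618.
Unconstrained shares: Garrison Interchange 17,299.96; Granite Plaza 20,341.27; Redwood Corridor 27,352.10; Hillcrest Annex 592.46; Summit Overpass 25,614.21.
Held at cap: Garrison Interchange ($11,400); balance $79,800 reallocated over remaining clients served 3,742.
Redistributed shares: Granite Plaza 21,965.26 → $21,975; Redwood Corridor 29,535.81 → $29,525; Hillcrest Annex 639.76 → $650; Summit Overpass 27,659.17 → $27,650.

Garrison Interchange: $11,400 · Granite Plaza: $21,975 · Redwood Corridor: $29,525 · Hillcrest Annex: $650 · Summit Overpass: $27,650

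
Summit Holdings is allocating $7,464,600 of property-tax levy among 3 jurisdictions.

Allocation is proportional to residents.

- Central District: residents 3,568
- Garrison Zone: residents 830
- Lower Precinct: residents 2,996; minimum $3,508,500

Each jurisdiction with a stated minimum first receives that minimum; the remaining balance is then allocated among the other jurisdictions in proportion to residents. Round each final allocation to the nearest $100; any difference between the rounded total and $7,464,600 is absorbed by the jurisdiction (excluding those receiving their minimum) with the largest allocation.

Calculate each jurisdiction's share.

Guaranteed amounts: Lower Precinct $3,508,500. Balance $3,956,100.
Balance split over remaining residents 4,398: Central District 3,209,496.32 → $3,209,500; Garrison Zone 746,603.68 → $746,600.

Central District: $3,209,500 · Garrison Zone: $746,600 · Lower Precinct: $3,508,500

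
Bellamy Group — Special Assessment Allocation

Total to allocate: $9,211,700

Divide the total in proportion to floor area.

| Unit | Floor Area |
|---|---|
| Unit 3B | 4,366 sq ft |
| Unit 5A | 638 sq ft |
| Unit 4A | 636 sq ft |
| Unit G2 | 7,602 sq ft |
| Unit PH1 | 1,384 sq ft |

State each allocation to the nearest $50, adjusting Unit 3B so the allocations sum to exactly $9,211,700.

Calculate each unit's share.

Unit 3B: $2,749,850; Unit 5A: $401,800; Unit 4A: $400,550; Unit G2: $4,787,850; Unit PH1: $871,650

Sum of floor area: 14,626.
Proportional shares: Unit 3B 4,366/14,626 × $9,211,700 = 2,749,779.99; Unit 5A 638/14,626 × $9,211,700 = 401,823.10; Unit 4A 636/14,626 × $9,211,700 = 400,563.46; Unit G2 7,602/14,626 × $9,211,700 = 4,787,867.04; Unit PH1 1,384/14,626 × $9,211,700 = 871,666.40.
At nearest $50: Unit 3B $2,749,800; Unit 5A $401,800; Unit 4A $400,550; Unit G2 $4,787,850; Unit PH1 $871,650. Sum = $9,211,650.
Difference $9,211,700 − $9,211,650 = +$50 applied to Unit 3B: Unit 3B becomes $2,749,850.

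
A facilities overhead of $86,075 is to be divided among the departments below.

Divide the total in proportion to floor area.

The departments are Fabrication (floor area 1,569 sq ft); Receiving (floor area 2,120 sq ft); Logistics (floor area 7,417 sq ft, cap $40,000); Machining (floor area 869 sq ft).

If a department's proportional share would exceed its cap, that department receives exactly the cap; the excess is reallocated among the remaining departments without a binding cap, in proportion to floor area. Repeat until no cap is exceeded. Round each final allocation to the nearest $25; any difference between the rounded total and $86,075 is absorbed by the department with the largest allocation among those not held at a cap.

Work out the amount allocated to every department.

Sum of floor area: 11,975.
Proportional shares (ignoring caps): Fabrication 11,277.80; Receiving 15,238.33; Logistics 53,312.59; Machining 6,246.28.
Held at cap: Logistics ($40,000); residual $46,075 reallocated over remaining floor area 4,558.
Shares after redistribution: Fabrication 15,860.39 → $15,850; Receiving 21,430.23 → $21,425; Machining 8,784.37 → $8,775.
Rounding difference +$25 applied to Receiving → $21,450.

Fabrication: $15,850 | Receiving: $21,450 | Logistics: $40,000 | Machining: $8,775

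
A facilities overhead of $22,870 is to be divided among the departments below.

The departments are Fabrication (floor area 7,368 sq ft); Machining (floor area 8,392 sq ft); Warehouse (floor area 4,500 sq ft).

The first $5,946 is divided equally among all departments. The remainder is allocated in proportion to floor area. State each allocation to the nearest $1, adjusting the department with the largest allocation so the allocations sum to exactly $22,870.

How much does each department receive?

Fabrication: $8,137 | Machining: $8,992 | Warehouse: $5,741

First tranche $5,946 split equally: $1,982 each.
Remainder $16,924 by floor area (total 20,260): Fabrication 6,154.79 → $6,155; Machining 7,010.18 → $7,010; Warehouse 3,759.03 → $3,759.
Totals: Fabrication $1,982 + $6,155 = $8,137; Machining $1,982 + $7,010 = $8,992; Warehouse $1,982 + $3,759 = $5,741.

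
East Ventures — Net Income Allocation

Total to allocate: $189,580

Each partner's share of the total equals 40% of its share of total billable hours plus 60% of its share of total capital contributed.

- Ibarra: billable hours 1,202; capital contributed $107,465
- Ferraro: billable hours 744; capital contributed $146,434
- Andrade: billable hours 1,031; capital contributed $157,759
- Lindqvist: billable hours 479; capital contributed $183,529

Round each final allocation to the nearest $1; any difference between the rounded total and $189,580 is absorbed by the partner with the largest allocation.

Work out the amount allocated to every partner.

Ibarra: $46,912 | Ferraro: $44,310 | Andrade: $52,773 | Lindqvist: $45,585

Totals — billable hours 3,456, capital contributed 595,187.
Composite weights (40% billable hours + 60% capital contributed): Ibarra 0.2475; Ferraro 0.2337; Andrade 0.2784; Lindqvist 0.2405.
Pro-rata amounts: Ibarra 46,912.40; Ferraro 44,310.39; Andrade 52,772.14; Lindqvist 45,585.07.
After rounding ($1): Ibarra $46,912; Ferraro $44,310; Andrade $52,772; Lindqvist $45,585. Sum = $189,579.
Difference $189,580 − $189,579 = +$1 applied to largest allocation (Andrade): Andrade becomes $52,773.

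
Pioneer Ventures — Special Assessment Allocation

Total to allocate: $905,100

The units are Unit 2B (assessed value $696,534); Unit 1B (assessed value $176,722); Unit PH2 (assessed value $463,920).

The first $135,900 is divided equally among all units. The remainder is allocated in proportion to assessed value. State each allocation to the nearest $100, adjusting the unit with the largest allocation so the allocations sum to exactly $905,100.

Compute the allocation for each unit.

First tranche $135,900 split equally: $45,300 each.
Remainder $769,200 by assessed value (total 1,337,176): Unit 2B 400,675.72 → $400,700; Unit 1B 101,657.94 → $101,700; Unit PH2 266,866.34 → $266,900.
Rounding difference −$100 on remainder applied to Unit 2B.
Totals: Unit 2B $45,300 + $400,600 = $445,900; Unit 1B $45,300 + $101,700 = $147,000; Unit PH2 $45,300 + $266,900 = $312,200.

Unit 2B: $445,900; Unit 1B: $147,000; Unit PH2: $312,200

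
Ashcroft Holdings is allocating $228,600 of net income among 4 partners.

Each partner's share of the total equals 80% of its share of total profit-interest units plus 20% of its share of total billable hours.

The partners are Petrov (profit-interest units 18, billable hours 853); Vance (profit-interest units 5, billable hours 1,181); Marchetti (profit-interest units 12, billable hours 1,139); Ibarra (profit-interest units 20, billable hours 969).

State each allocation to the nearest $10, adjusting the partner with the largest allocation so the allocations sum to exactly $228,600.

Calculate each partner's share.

Petrov: $69,270 · Vance: $29,660 · Marchetti: $52,470 · Ibarra: $77,200

Profit-interest units total 55; billable hours total 4,142.
Combined weights (80% profit-interest units + 20% billable hours): Petrov 0.3030; Vance 0.1298; Marchetti 0.2295; Ibarra 0.3377.
Proportional shares: Petrov 69,267.17; Vance 29,661.50; Marchetti 52,473.54; Ibarra 77,197.78.
At nearest $10: Petrov $69,270; Vance $29,660; Marchetti $52,470; Ibarra $77,200. Sum = $228,600.
Rounded total matches; no reconciliation needed.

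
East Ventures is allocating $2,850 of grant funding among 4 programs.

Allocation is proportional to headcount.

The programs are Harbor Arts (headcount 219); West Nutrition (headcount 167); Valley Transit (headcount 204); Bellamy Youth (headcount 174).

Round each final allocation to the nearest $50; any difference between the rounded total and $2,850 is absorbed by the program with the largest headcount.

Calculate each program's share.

Harbor Arts: $850; West Nutrition: $600; Valley Transit: $750; Bellamy Youth: $650

Headcount total: 764.
Unrounded shares: Harbor Arts 219/764 × $2,850 = 816.95; West Nutrition 167/764 × $2,850 = 622.97; Valley Transit 204/764 × $2,850 = 760.99; Bellamy Youth 174/764 × $2,850 = 649.08.
At nearest $50: Harbor Arts $800; West Nutrition $600; Valley Transit $750; Bellamy Youth $650. Sum = $2,800.
Difference $2,850 − $2,800 = +$50 applied to largest headcount (Harbor Arts): Harbor Arts becomes $850.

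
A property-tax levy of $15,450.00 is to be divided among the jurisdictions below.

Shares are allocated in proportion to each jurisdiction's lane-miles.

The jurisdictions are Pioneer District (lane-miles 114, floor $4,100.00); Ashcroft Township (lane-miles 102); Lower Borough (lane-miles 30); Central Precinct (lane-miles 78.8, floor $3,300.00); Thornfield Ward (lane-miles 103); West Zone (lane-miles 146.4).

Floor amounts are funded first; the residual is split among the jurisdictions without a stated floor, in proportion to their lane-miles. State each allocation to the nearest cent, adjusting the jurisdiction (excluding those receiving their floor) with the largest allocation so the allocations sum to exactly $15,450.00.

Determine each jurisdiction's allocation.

Pioneer District: $4,100.00 | Ashcroft Township: $2,152.86 | Lower Borough: $633.19 | Central Precinct: $3,300.00 | Thornfield Ward: $2,173.96 | West Zone: $3,089.99

Fund the minimums — Pioneer District $4,100.00; Central Precinct $3,300.00. Residual $8,050.00.
Residual split over remaining lane-miles 381.4: Ashcroft Township 2,152.8579 → $2,152.86; Lower Borough 633.1935 → $633.19; Thornfield Ward 2,173.9643 → $2,173.96; West Zone 3,089.9843 → $3,089.98.
Rounding difference +$0.01 applied to West Zone → $3,089.99.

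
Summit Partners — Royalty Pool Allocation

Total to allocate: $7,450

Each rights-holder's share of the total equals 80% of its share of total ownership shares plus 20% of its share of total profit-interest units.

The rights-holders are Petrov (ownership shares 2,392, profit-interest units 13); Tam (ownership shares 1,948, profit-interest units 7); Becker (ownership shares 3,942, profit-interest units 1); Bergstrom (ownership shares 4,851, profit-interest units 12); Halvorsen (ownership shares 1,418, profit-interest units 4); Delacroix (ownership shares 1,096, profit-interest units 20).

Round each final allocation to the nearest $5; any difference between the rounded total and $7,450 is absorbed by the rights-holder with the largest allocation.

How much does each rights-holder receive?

Petrov: $1,250 · Tam: $925 · Becker: $1,530 · Bergstrom: $2,160 · Halvorsen: $645 · Delacroix: $940

Totals — ownership shares 15,647, profit-interest units 57.
Blended shares (80% ownership shares + 20% profit-interest units): Petrov 0.1679; Tam 0.1242; Becker 0.2051; Bergstrom 0.2901; Halvorsen 0.0865; Delacroix 0.1262.
Raw shares: Petrov 1,250.95; Tam 924.98; Becker 1,527.66; Bergstrom 2,161.45; Halvorsen 644.68; Delacroix 940.28.
Rounded to nearest $5: Petrov $1,250; Tam $925; Becker $1,530; Bergstrom $2,160; Halvorsen $645; Delacroix $940. Sum = $7,450.
No rounding difference to absorb.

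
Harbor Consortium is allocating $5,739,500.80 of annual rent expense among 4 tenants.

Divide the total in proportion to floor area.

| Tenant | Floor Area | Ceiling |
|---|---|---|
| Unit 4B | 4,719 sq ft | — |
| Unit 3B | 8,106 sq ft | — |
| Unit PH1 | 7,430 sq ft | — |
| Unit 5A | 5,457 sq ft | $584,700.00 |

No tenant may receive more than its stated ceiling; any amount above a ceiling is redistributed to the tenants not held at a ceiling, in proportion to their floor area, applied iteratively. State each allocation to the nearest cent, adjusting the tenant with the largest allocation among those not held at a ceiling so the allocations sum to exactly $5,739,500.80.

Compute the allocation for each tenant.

Unit 4B: $1,200,962.97 | Unit 3B: $2,062,938.30 | Unit PH1: $1,890,899.53 | Unit 5A: $584,700.00

Combined floor area = 25,712.
Proportional shares (ignoring caps): Unit 4B 1,053,387.6896; Unit 3B 1,809,442.8082; Unit PH1 1,658,544.2962; Unit 5A 1,218,126.0060.
Cap binds for Unit 5A ($584,700.00); remaining pool $5,154,800.80 reallocated over remaining floor area 20,255.
Shares after redistribution: Unit 4B 1,200,962.9709 → $1,200,962.97; Unit 3B 2,062,938.3009 → $2,062,938.30; Unit PH1 1,890,899.5282 → $1,890,899.53.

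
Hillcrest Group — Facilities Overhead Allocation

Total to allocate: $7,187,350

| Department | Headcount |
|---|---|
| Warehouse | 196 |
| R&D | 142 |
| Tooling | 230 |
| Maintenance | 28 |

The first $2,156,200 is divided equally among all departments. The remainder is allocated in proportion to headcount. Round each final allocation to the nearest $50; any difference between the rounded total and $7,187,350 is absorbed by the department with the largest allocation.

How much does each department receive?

$2,156,200 shared equally gives $539,050 per department.
Remainder $5,031,150 by headcount (total 596): Warehouse 1,654,539.26 → $1,654,550; R&D 1,198,696.81 → $1,198,700; Tooling 1,941,551.17 → $1,941,550; Maintenance 236,362.75 → $236,350.
Totals: Warehouse $539,050 + $1,654,550 = $2,193,600; R&D $539,050 + $1,198,700 = $1,737,750; Tooling $539,050 + $1,941,550 = $2,480,600; Maintenance $539,050 + $236,350 = $775,400.

Warehouse: $2,193,600; R&D: $1,737,750; Tooling: $2,480,600; Maintenance: $775,400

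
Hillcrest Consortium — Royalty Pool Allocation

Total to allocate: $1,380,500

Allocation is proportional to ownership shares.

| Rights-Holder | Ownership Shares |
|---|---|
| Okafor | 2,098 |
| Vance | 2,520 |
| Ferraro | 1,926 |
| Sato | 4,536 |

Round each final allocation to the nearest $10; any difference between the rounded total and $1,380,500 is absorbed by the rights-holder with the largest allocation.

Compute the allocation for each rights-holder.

Okafor: $261,400 | Vance: $313,980 | Ferraro: $239,970 | Sato: $565,150

Combined ownership shares = 11,080.
Proportional shares: Okafor 2,098/11,080 × $1,380,500 = 261,397.92; Vance 2,520/11,080 × $1,380,500 = 313,976.53; Ferraro 1,926/11,080 × $1,380,500 = 239,967.78; Sato 4,536/11,080 × $1,380,500 = 565,157.76.
Rounded to nearest $10: Okafor $261,400; Vance $313,980; Ferraro $239,970; Sato $565,160. Sum = $1,380,510.
Difference $1,380,500 − $1,380,510 = −$10 applied to largest allocation (Sato): Sato becomes $565,150.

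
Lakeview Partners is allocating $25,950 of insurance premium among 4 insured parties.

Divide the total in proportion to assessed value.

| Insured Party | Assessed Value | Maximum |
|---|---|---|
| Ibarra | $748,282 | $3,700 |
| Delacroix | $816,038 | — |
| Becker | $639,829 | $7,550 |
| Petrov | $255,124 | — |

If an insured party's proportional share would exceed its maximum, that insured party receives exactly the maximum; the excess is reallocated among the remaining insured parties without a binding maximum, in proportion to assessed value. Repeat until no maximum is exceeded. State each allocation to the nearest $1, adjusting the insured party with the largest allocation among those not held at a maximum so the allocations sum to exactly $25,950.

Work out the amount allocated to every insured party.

Ibarra: $3,700 · Delacroix: $11,199 · Becker: $7,550 · Petrov: $3,501

Total assessed value = 2,459,273.
Unconstrained shares: Ibarra 7,895.80; Delacroix 8,610.75; Becker 6,751.41; Petrov 2,692.04.
Cap binds for Ibarra ($3,700); balance $22,250 reallocated over remaining assessed value 1,710,991.
Cap binds for Becker ($7,550); balance $14,700 reallocated over remaining assessed value 1,071,162.
Shares after redistribution: Delacroix 11,198.83 → $11,199; Petrov 3,501.17 → $3,501.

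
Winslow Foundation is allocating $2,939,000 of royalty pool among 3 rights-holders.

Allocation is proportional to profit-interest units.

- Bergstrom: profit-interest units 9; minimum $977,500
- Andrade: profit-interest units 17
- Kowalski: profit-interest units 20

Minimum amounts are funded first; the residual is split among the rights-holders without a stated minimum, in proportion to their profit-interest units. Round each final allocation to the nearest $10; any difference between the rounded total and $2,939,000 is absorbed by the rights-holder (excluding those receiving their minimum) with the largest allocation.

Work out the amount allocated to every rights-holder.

Bergstrom: $977,500 | Andrade: $901,230 | Kowalski: $1,060,270

Fund the minimums — Bergstrom $977,500. Remaining pool $1,961,500.
Remaining pool split over remaining profit-interest units 37: Andrade 901,229.73 → $901,230; Kowalski 1,060,270.27 → $1,060,270.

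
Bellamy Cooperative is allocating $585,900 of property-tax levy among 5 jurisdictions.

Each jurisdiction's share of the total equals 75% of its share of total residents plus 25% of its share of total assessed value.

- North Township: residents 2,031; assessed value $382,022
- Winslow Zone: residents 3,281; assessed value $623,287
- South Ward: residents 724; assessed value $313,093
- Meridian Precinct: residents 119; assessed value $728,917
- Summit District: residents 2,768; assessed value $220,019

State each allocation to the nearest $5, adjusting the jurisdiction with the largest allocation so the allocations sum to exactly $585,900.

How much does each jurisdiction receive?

North Township: $124,700 · Winslow Zone: $201,840 · South Ward: $55,880 · Meridian Precinct: $52,950 · Summit District: $150,530

Residents total 8,923; assessed value total 2,267,338.
Blended shares (75% residents + 25% assessed value): North Township 0.2128; Winslow Zone 0.3445; South Ward 0.0954; Meridian Precinct 0.0904; Summit District 0.2569.
Proportional shares: North Township 124,698.75; Winslow Zone 201,842.91; South Ward 55,880.84; Meridian Precinct 52,949.95; Summit District 150,527.55.
After rounding ($5): North Township $124,700; Winslow Zone $201,845; South Ward $55,880; Meridian Precinct $52,950; Summit District $150,530. Sum = $585,905.
Difference $585,900 − $585,905 = −$5 applied to largest allocation (Winslow Zone): Winslow Zone becomes $201,840.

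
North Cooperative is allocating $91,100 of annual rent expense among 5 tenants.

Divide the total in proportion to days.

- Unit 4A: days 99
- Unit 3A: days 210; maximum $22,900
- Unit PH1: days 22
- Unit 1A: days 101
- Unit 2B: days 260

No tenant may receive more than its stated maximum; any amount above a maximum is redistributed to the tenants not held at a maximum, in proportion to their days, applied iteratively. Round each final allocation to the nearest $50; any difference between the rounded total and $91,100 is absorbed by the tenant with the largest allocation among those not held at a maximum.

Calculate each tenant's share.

Unit 4A: $14,000 | Unit 3A: $22,900 | Unit PH1: $3,100 | Unit 1A: $14,300 | Unit 2B: $36,800

Days total: 692.
Unconstrained shares: Unit 4A 13,033.09; Unit 3A 27,645.95; Unit PH1 2,896.24; Unit 1A 13,296.39; Unit 2B 34,228.32.
Held at cap: Unit 3A ($22,900); remaining pool $68,200 reallocated over remaining days 482.
Shares after redistribution: Unit 4A 14,007.88 → $14,000; Unit PH1 3,112.86 → $3,100; Unit 1A 14,290.87 → $14,300; Unit 2B 36,788.38 → $36,800.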